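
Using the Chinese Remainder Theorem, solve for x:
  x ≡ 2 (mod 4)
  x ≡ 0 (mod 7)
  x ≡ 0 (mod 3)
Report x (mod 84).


Moduli 4, 7, 3 are pairwise coprime; by CRT there is a unique solution modulo M = 4 · 7 · 3 = 84.
Solve pairwise, accumulating the modulus:
  Start with x ≡ 2 (mod 4).
  Combine with x ≡ 0 (mod 7): since gcd(4, 7) = 1, we get a unique residue mod 28.
    Write x = 2 + 4·t and substitute into x ≡ 0 (mod 7): 4·t ≡ 0 − 2 = -2 (mod 7).
    Reduce coefficients mod 7: 4·t ≡ 5 (mod 7).
    The inverse of 4 mod 7 is 2 (since 4·2 = 8 = 1·7 + 1), so t ≡ 2·5 = 10 ≡ 3 (mod 7).
    Then x = 2 + 4·3 = 14, valid modulo lcm(4, 7) = 28: x ≡ 14 (mod 28).
  Combine with x ≡ 0 (mod 3): since gcd(28, 3) = 1, we get a unique residue mod 84.
    Write x = 14 + 28·t and substitute into x ≡ 0 (mod 3): 28·t ≡ 0 − 14 = -14 (mod 3).
    Reduce coefficients mod 3: 1·t ≡ 1 (mod 3).
    So t ≡ 1 (mod 3).
    Then x = 14 + 28·1 = 42, valid modulo lcm(28, 3) = 84: x ≡ 42 (mod 84).
Verify: 42 mod 4 = 2 ✓, 42 mod 7 = 0 ✓, 42 mod 3 = 0 ✓.

x ≡ 42 (mod 84).


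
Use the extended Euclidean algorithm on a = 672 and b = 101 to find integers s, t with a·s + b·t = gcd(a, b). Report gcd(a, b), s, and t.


Euclidean algorithm on (672, 101) — divide until remainder is 0:
  672 = 6 · 101 + 66
  101 = 1 · 66 + 35
  66 = 1 · 35 + 31
  35 = 1 · 31 + 4
  31 = 7 · 4 + 3
  4 = 1 · 3 + 1
  3 = 3 · 1 + 0
gcd(672, 101) = 1.
Track Bezout coefficients alongside the remainders: start with r₀ = 672 = a·1 + b·0 (s = 1, t = 0) and r₁ = 101 = a·0 + b·1 (s = 0, t = 1); each new remainder r_{k+1} = r_{k-1} − q_k·r_k inherits s_{k+1} = s_{k-1} − q_k·s_k, t_{k+1} = t_{k-1} − q_k·t_k, so r_k = a·s_k + b·t_k at every step:
  q = 6: r = 66, s = 1 − 6·0 = 1, t = 0 − 6·1 = -6  (check: 672·1 + 101·(-6) = 66)
  q = 1: r = 35, s = 0 − 1·1 = -1, t = 1 − 1·(-6) = 7  (check: 672·(-1) + 101·7 = 35)
  q = 1: r = 31, s = 1 − 1·(-1) = 2, t = -6 − 1·7 = -13  (check: 672·2 + 101·(-13) = 31)
  q = 1: r = 4, s = -1 − 1·2 = -3, t = 7 − 1·(-13) = 20  (check: 672·(-3) + 101·20 = 4)
  q = 7: r = 3, s = 2 − 7·(-3) = 23, t = -13 − 7·20 = -153  (check: 672·23 + 101·(-153) = 3)
  q = 1: r = 1, s = -3 − 1·23 = -26, t = 20 − 1·(-153) = 173  (check: 672·(-26) + 101·173 = 1)
The row with r = 1 (the gcd) gives the Bezout coefficients s = -26, t = 173.
Result: 672 · (-26) + 101 · (173) = 1.

gcd(672, 101) = 1; s = -26, t = 173 (check: 672·(-26) + 101·173 = 1).


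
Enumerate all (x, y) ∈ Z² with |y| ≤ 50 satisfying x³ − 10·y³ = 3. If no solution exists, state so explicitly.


The equation is x³ - 10y³ = 3. For fixed y, x³ = 10·y³ + 3, so a solution requires the RHS to be a perfect cube.
Strategy: iterate y from -50 to 50, compute RHS = 10·y³ + 3, and check whether it is a (positive or negative) perfect cube.
Check small values of y:
  y = 0: RHS = 3 is not a perfect cube.
  y = 1: RHS = 13 is not a perfect cube.
  y = -1: RHS = -7 is not a perfect cube.
  y = 2: RHS = 83 is not a perfect cube.
  y = -2: RHS = -77 is not a perfect cube.
  y = 3: RHS = 273 is not a perfect cube.
  y = -3: RHS = -267 is not a perfect cube.
Continuing the search up to |y| = 50 finds no solutions either.
No (x, y) in the scanned range satisfies the equation.

No integer solutions with |y| ≤ 50.


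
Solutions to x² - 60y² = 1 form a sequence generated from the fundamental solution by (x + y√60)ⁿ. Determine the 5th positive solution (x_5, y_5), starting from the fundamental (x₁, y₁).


Step 1: Find the fundamental solution (x₁, y₁) of x² - 60y² = 1.
  Expand √60 as a continued fraction. a₀ = ⌊√60⌋ = 7; iterate m_{k+1} = d_k·a_k − m_k, d_{k+1} = (60 − m_{k+1}²)/d_k, a_{k+1} = ⌊(a₀ + m_{k+1})/d_{k+1}⌋ (starting m₀ = 0, d₀ = 1), with convergents p_k = a_k·p_{k-1} + p_{k-2}, q_k = a_k·q_{k-1} + q_{k-2} (p₋₁ = 1, q₋₁ = 0):
  k = 0: a₀ = 7; p₀/q₀ = 7/1; p₀² − 60·q₀² = 49 − 60 = -11.
  k = 1: m = 7, d = 11, a = ⌊(7 + 7)/11⌋ = 1; p/q = (1·7 + 1)/(1·1 + 0) = 8/1; p² − 60·q² = 64 − 60 = 4.
  k = 2: m = 4, d = 4, a = ⌊(7 + 4)/4⌋ = 2; p/q = (2·8 + 7)/(2·1 + 1) = 23/3; p² − 60·q² = 529 − 540 = -11.
  k = 3: m = 4, d = 11, a = ⌊(7 + 4)/11⌋ = 1; p/q = (1·23 + 8)/(1·3 + 1) = 31/4; p² − 60·q² = 961 − 960 = 1.
  The first convergent with p² − 60·q² = 1 gives the fundamental solution (x₁, y₁) = (31, 4).
Step 2: Apply the recurrence (x_{n+1}, y_{n+1}) = (x₁x_n + 60y₁y_n, x₁y_n + y₁x_n) repeatedly.
  From (x_1, y_1) = (31, 4): x_2 = 31·31 + 60·4·4 = 1921; y_2 = 31·4 + 4·31 = 248.
  From (x_2, y_2) = (1921, 248): x_3 = 31·1921 + 60·4·248 = 119071; y_3 = 31·248 + 4·1921 = 15372.
  From (x_3, y_3) = (119071, 15372): x_4 = 31·119071 + 60·4·15372 = 7380481; y_4 = 31·15372 + 4·119071 = 952816.
  From (x_4, y_4) = (7380481, 952816): x_5 = 31·7380481 + 60·4·952816 = 457470751; y_5 = 31·952816 + 4·7380481 = 59059220.
Step 3: Verify x_5² - 60·y_5² = 209279488020504001 - 209279488020504000 = 1 (should be 1). ✓

(x_1, y_1) = (31, 4); (x_5, y_5) = (457470751, 59059220).


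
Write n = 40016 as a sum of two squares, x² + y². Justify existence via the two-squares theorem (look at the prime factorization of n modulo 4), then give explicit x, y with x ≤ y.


Step 1: Factor n = 40016 = 2^4 · 41 · 61.
Step 2: Check the mod-4 condition on each prime factor: 2 = 2 (special); 41 ≡ 1 (mod 4), exponent 1; 61 ≡ 1 (mod 4), exponent 1.
All primes ≡ 3 (mod 4) appear to even exponent (or don't appear), so by the two-squares theorem n IS expressible as a sum of two squares.
Step 3: Build a representation. Group n = k² · m with k = 4 and m = 41 · 61 = 2501 (a product of primes ≡ 1 (mod 4)); a representation of m scales to one of n via (k·x)² + (k·y)² = k²(x² + y²). Each prime p ≡ 1 (mod 4) is itself a sum of two squares; find a² by testing p − a² for a perfect square:
  41: 41 − 1² = 40, 41 − 2² = 37, 41 − 3² = 32, 41 − 4² = 25 = 5² ⇒ 41 = 4² + 5².
  61: 61 − 1² = 60, 61 − 2² = 57, 61 − 3² = 52, 61 − 4² = 45, 61 − 5² = 36 = 6² ⇒ 61 = 5² + 6².
  Combine using the Brahmagupta–Fibonacci identity (a² + b²)(c² + d²) = (ac − bd)² + (ad + bc)² = (ac + bd)² + (ad − bc)²:
  41 · 61 = 2501: from (4² + 5²)(5² + 6²), take (4·5 − 5·6, 4·6 + 5·5) = (20 − 30, 24 + 25) = (-10, 49); dropping signs (only squares matter) gives (10, 49); check 10² + 49² = 100 + 2401 = 2501 ✓.
  Scale by k = 4: (4·10, 4·49) = (40, 196).
Step 4: Order so x ≤ y and verify: 40² + 196² = 1600 + 38416 = 40016 = n. ✓

n = 40016 = 40² + 196² (one valid representation with x ≤ y).


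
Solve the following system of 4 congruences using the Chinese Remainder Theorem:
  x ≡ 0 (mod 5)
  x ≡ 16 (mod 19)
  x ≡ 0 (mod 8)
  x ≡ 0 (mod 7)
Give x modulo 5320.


Product of moduli M = 5 · 19 · 8 · 7 = 5320.
Merge one congruence at a time:
  Start: x ≡ 0 (mod 5).
  Combine with x ≡ 16 (mod 19); new modulus lcm = 95.
    Write x = 0 + 5·t and substitute into x ≡ 16 (mod 19): 5·t ≡ 16 − 0 = 16 (mod 19).
    The inverse of 5 mod 19 is 4 (since 5·4 = 20 = 1·19 + 1), so t ≡ 4·16 = 64 ≡ 7 (mod 19).
    Then x = 0 + 5·7 = 35, valid modulo lcm(5, 19) = 95: x ≡ 35 (mod 95).
  Combine with x ≡ 0 (mod 8); new modulus lcm = 760.
    Write x = 35 + 95·t and substitute into x ≡ 0 (mod 8): 95·t ≡ 0 − 35 = -35 (mod 8).
    Reduce coefficients mod 8: 7·t ≡ 5 (mod 8).
    The inverse of 7 mod 8 is 7 (since 7·7 = 49 = 6·8 + 1), so t ≡ 7·5 = 35 ≡ 3 (mod 8).
    Then x = 35 + 95·3 = 320, valid modulo lcm(95, 8) = 760: x ≡ 320 (mod 760).
  Combine with x ≡ 0 (mod 7); new modulus lcm = 5320.
    Write x = 320 + 760·t and substitute into x ≡ 0 (mod 7): 760·t ≡ 0 − 320 = -320 (mod 7).
    Reduce coefficients mod 7: 4·t ≡ 2 (mod 7).
    The inverse of 4 mod 7 is 2 (since 4·2 = 8 = 1·7 + 1), so t ≡ 2·2 = 4 ≡ 4 (mod 7).
    Then x = 320 + 760·4 = 3360, valid modulo lcm(760, 7) = 5320: x ≡ 3360 (mod 5320).
Verify against each original: 3360 mod 5 = 0, 3360 mod 19 = 16, 3360 mod 8 = 0, 3360 mod 7 = 0.

x ≡ 3360 (mod 5320).


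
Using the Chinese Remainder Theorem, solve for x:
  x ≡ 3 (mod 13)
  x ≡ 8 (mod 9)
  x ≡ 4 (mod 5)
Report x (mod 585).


Moduli 13, 9, 5 are pairwise coprime; by CRT there is a unique solution modulo M = 13 · 9 · 5 = 585.
Solve pairwise, accumulating the modulus:
  Start with x ≡ 3 (mod 13).
  Combine with x ≡ 8 (mod 9): since gcd(13, 9) = 1, we get a unique residue mod 117.
    Write x = 3 + 13·t and substitute into x ≡ 8 (mod 9): 13·t ≡ 8 − 3 = 5 (mod 9).
    Reduce coefficients mod 9: 4·t ≡ 5 (mod 9).
    The inverse of 4 mod 9 is 7 (since 4·7 = 28 = 3·9 + 1), so t ≡ 7·5 = 35 ≡ 8 (mod 9).
    Then x = 3 + 13·8 = 107, valid modulo lcm(13, 9) = 117: x ≡ 107 (mod 117).
  Combine with x ≡ 4 (mod 5): since gcd(117, 5) = 1, we get a unique residue mod 585.
    Write x = 107 + 117·t and substitute into x ≡ 4 (mod 5): 117·t ≡ 4 − 107 = -103 (mod 5).
    Reduce coefficients mod 5: 2·t ≡ 2 (mod 5).
    The inverse of 2 mod 5 is 3 (since 2·3 = 6 = 1·5 + 1), so t ≡ 3·2 = 6 ≡ 1 (mod 5).
    Then x = 107 + 117·1 = 224, valid modulo lcm(117, 5) = 585: x ≡ 224 (mod 585).
Verify: 224 mod 13 = 3 ✓, 224 mod 9 = 8 ✓, 224 mod 5 = 4 ✓.

x ≡ 224 (mod 585).


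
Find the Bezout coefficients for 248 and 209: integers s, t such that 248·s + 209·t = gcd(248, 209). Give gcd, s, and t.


Euclidean algorithm on (248, 209) — divide until remainder is 0:
  248 = 1 · 209 + 39
  209 = 5 · 39 + 14
  39 = 2 · 14 + 11
  14 = 1 · 11 + 3
  11 = 3 · 3 + 2
  3 = 1 · 2 + 1
  2 = 2 · 1 + 0
gcd(248, 209) = 1.
Track Bezout coefficients alongside the remainders: start with r₀ = 248 = a·1 + b·0 (s = 1, t = 0) and r₁ = 209 = a·0 + b·1 (s = 0, t = 1); each new remainder r_{k+1} = r_{k-1} − q_k·r_k inherits s_{k+1} = s_{k-1} − q_k·s_k, t_{k+1} = t_{k-1} − q_k·t_k, so r_k = a·s_k + b·t_k at every step:
  q = 1: r = 39, s = 1 − 1·0 = 1, t = 0 − 1·1 = -1  (check: 248·1 + 209·(-1) = 39)
  q = 5: r = 14, s = 0 − 5·1 = -5, t = 1 − 5·(-1) = 6  (check: 248·(-5) + 209·6 = 14)
  q = 2: r = 11, s = 1 − 2·(-5) = 11, t = -1 − 2·6 = -13  (check: 248·11 + 209·(-13) = 11)
  q = 1: r = 3, s = -5 − 1·11 = -16, t = 6 − 1·(-13) = 19  (check: 248·(-16) + 209·19 = 3)
  q = 3: r = 2, s = 11 − 3·(-16) = 59, t = -13 − 3·19 = -70  (check: 248·59 + 209·(-70) = 2)
  q = 1: r = 1, s = -16 − 1·59 = -75, t = 19 − 1·(-70) = 89  (check: 248·(-75) + 209·89 = 1)
The row with r = 1 (the gcd) gives the Bezout coefficients s = -75, t = 89.
Result: 248 · (-75) + 209 · (89) = 1.

gcd(248, 209) = 1; s = -75, t = 89 (check: 248·(-75) + 209·89 = 1).


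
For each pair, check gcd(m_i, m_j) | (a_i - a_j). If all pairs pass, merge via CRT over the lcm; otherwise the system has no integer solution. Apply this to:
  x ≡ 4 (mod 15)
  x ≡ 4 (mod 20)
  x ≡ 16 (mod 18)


Moduli 15, 20, 18 are not pairwise coprime, so CRT works modulo lcm(m_i) when all pairwise compatibility conditions hold.
Pairwise compatibility: gcd(m_i, m_j) must divide a_i - a_j for every pair.
Merge one congruence at a time:
  Start: x ≡ 4 (mod 15).
  Combine with x ≡ 4 (mod 20): gcd(15, 20) = 5; 4 - 4 = 0, which IS divisible by 5, so compatible.
    Write x = 4 + 15·t and substitute into x ≡ 4 (mod 20): 15·t ≡ 4 − 4 = 0 (mod 20).
    Divide the congruence (and modulus) by g = 5: 3·t ≡ 0 (mod 4).
    The inverse of 3 mod 4 is 3 (since 3·3 = 9 = 2·4 + 1), so t ≡ 3·0 = 0 ≡ 0 (mod 4).
    Then x = 4 + 15·0 = 4, valid modulo lcm(15, 20) = 60: x ≡ 4 (mod 60).
  Combine with x ≡ 16 (mod 18): gcd(60, 18) = 6; 16 - 4 = 12, which IS divisible by 6, so compatible.
    Write x = 4 + 60·t and substitute into x ≡ 16 (mod 18): 60·t ≡ 16 − 4 = 12 (mod 18).
    Divide the congruence (and modulus) by g = 6: 10·t ≡ 2 (mod 3).
    Reduce coefficients mod 3: 1·t ≡ 2 (mod 3).
    So t ≡ 2 (mod 3).
    Then x = 4 + 60·2 = 124, valid modulo lcm(60, 18) = 180: x ≡ 124 (mod 180).
Verify: 124 mod 15 = 4, 124 mod 20 = 4, 124 mod 18 = 16.

x ≡ 124 (mod 180).


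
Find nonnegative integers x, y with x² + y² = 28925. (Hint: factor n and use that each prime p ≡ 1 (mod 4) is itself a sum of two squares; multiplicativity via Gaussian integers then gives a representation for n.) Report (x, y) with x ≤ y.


Step 1: Factor n = 28925 = 5^2 · 13 · 89.
Step 2: Check the mod-4 condition on each prime factor: 5 ≡ 1 (mod 4), exponent 2; 13 ≡ 1 (mod 4), exponent 1; 89 ≡ 1 (mod 4), exponent 1.
All primes ≡ 3 (mod 4) appear to even exponent (or don't appear), so by the two-squares theorem n IS expressible as a sum of two squares.
Step 3: Build a representation. Group n = k² · m with k = 5 and m = 13 · 89 = 1157 (a product of primes ≡ 1 (mod 4)); a representation of m scales to one of n via (k·x)² + (k·y)² = k²(x² + y²). Each prime p ≡ 1 (mod 4) is itself a sum of two squares; find a² by testing p − a² for a perfect square:
  13: 13 − 1² = 12, 13 − 2² = 9 = 3² ⇒ 13 = 2² + 3².
  89: 89 − 1² = 88, 89 − 2² = 85, 89 − 3² = 80, 89 − 4² = 73, 89 − 5² = 64 = 8² ⇒ 89 = 5² + 8².
  Combine using the Brahmagupta–Fibonacci identity (a² + b²)(c² + d²) = (ac − bd)² + (ad + bc)² = (ac + bd)² + (ad − bc)²:
  13 · 89 = 1157: from (2² + 3²)(5² + 8²), take (2·5 − 3·8, 2·8 + 3·5) = (10 − 24, 16 + 15) = (-14, 31); dropping signs (only squares matter) gives (14, 31); check 14² + 31² = 196 + 961 = 1157 ✓.
  Scale by k = 5: (5·14, 5·31) = (70, 155).
Step 4: Order so x ≤ y and verify: 70² + 155² = 4900 + 24025 = 28925 = n. ✓

n = 28925 = 70² + 155² (one valid representation with x ≤ y).


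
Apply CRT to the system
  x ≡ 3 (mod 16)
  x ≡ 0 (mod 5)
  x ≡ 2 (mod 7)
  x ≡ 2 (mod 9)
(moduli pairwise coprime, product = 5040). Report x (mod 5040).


Product of moduli M = 16 · 5 · 7 · 9 = 5040.
Merge one congruence at a time:
  Start: x ≡ 3 (mod 16).
  Combine with x ≡ 0 (mod 5); new modulus lcm = 80.
    Write x = 3 + 16·t and substitute into x ≡ 0 (mod 5): 16·t ≡ 0 − 3 = -3 (mod 5).
    Reduce coefficients mod 5: 1·t ≡ 2 (mod 5).
    So t ≡ 2 (mod 5).
    Then x = 3 + 16·2 = 35, valid modulo lcm(16, 5) = 80: x ≡ 35 (mod 80).
  Combine with x ≡ 2 (mod 7); new modulus lcm = 560.
    Write x = 35 + 80·t and substitute into x ≡ 2 (mod 7): 80·t ≡ 2 − 35 = -33 (mod 7).
    Reduce coefficients mod 7: 3·t ≡ 2 (mod 7).
    The inverse of 3 mod 7 is 5 (since 3·5 = 15 = 2·7 + 1), so t ≡ 5·2 = 10 ≡ 3 (mod 7).
    Then x = 35 + 80·3 = 275, valid modulo lcm(80, 7) = 560: x ≡ 275 (mod 560).
  Combine with x ≡ 2 (mod 9); new modulus lcm = 5040.
    Write x = 275 + 560·t and substitute into x ≡ 2 (mod 9): 560·t ≡ 2 − 275 = -273 (mod 9).
    Reduce coefficients mod 9: 2·t ≡ 6 (mod 9).
    The inverse of 2 mod 9 is 5 (since 2·5 = 10 = 1·9 + 1), so t ≡ 5·6 = 30 ≡ 3 (mod 9).
    Then x = 275 + 560·3 = 1955, valid modulo lcm(560, 9) = 5040: x ≡ 1955 (mod 5040).
Verify against each original: 1955 mod 16 = 3, 1955 mod 5 = 0, 1955 mod 7 = 2, 1955 mod 9 = 2.

x ≡ 1955 (mod 5040).


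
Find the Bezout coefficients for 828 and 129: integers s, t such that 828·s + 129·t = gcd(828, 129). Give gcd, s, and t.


Euclidean algorithm on (828, 129) — divide until remainder is 0:
  828 = 6 · 129 + 54
  129 = 2 · 54 + 21
  54 = 2 · 21 + 12
  21 = 1 · 12 + 9
  12 = 1 · 9 + 3
  9 = 3 · 3 + 0
gcd(828, 129) = 3.
Track Bezout coefficients alongside the remainders: start with r₀ = 828 = a·1 + b·0 (s = 1, t = 0) and r₁ = 129 = a·0 + b·1 (s = 0, t = 1); each new remainder r_{k+1} = r_{k-1} − q_k·r_k inherits s_{k+1} = s_{k-1} − q_k·s_k, t_{k+1} = t_{k-1} − q_k·t_k, so r_k = a·s_k + b·t_k at every step:
  q = 6: r = 54, s = 1 − 6·0 = 1, t = 0 − 6·1 = -6  (check: 828·1 + 129·(-6) = 54)
  q = 2: r = 21, s = 0 − 2·1 = -2, t = 1 − 2·(-6) = 13  (check: 828·(-2) + 129·13 = 21)
  q = 2: r = 12, s = 1 − 2·(-2) = 5, t = -6 − 2·13 = -32  (check: 828·5 + 129·(-32) = 12)
  q = 1: r = 9, s = -2 − 1·5 = -7, t = 13 − 1·(-32) = 45  (check: 828·(-7) + 129·45 = 9)
  q = 1: r = 3, s = 5 − 1·(-7) = 12, t = -32 − 1·45 = -77  (check: 828·12 + 129·(-77) = 3)
The row with r = 3 (the gcd) gives the Bezout coefficients s = 12, t = -77.
Result: 828 · (12) + 129 · (-77) = 3.

gcd(828, 129) = 3; s = 12, t = -77 (check: 828·12 + 129·(-77) = 3).


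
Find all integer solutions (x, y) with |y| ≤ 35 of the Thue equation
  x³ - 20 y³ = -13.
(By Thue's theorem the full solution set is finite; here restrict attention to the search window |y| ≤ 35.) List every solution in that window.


The equation is x³ - 20y³ = -13. For fixed y, x³ = 20·y³ − 13, so a solution requires the RHS to be a perfect cube.
Strategy: iterate y from -35 to 35, compute RHS = 20·y³ − 13, and check whether it is a (positive or negative) perfect cube.
Check small values of y:
  y = 0: RHS = -13 is not a perfect cube.
  y = 1: RHS = 7 is not a perfect cube.
  y = -1: RHS = -33 is not a perfect cube.
  y = 2: RHS = 147 is not a perfect cube.
  y = -2: RHS = -173 is not a perfect cube.
  y = 3: RHS = 527 is not a perfect cube.
  y = -3: RHS = -553 is not a perfect cube.
Continuing the search up to |y| = 35 finds no solutions either.
No (x, y) in the scanned range satisfies the equation.

No integer solutions with |y| ≤ 35.


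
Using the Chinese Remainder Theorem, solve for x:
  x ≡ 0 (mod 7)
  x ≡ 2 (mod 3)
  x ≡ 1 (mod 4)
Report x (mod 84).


Moduli 7, 3, 4 are pairwise coprime; by CRT there is a unique solution modulo M = 7 · 3 · 4 = 84.
Solve pairwise, accumulating the modulus:
  Start with x ≡ 0 (mod 7).
  Combine with x ≡ 2 (mod 3): since gcd(7, 3) = 1, we get a unique residue mod 21.
    Write x = 0 + 7·t and substitute into x ≡ 2 (mod 3): 7·t ≡ 2 − 0 = 2 (mod 3).
    Reduce coefficients mod 3: 1·t ≡ 2 (mod 3).
    So t ≡ 2 (mod 3).
    Then x = 0 + 7·2 = 14, valid modulo lcm(7, 3) = 21: x ≡ 14 (mod 21).
  Combine with x ≡ 1 (mod 4): since gcd(21, 4) = 1, we get a unique residue mod 84.
    Write x = 14 + 21·t and substitute into x ≡ 1 (mod 4): 21·t ≡ 1 − 14 = -13 (mod 4).
    Reduce coefficients mod 4: 1·t ≡ 3 (mod 4).
    So t ≡ 3 (mod 4).
    Then x = 14 + 21·3 = 77, valid modulo lcm(21, 4) = 84: x ≡ 77 (mod 84).
Verify: 77 mod 7 = 0 ✓, 77 mod 3 = 2 ✓, 77 mod 4 = 1 ✓.

x ≡ 77 (mod 84).


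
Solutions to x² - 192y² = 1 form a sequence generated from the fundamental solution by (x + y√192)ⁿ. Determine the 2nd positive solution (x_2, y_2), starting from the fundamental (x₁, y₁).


Step 1: Find the fundamental solution (x₁, y₁) of x² - 192y² = 1.
  Expand √192 as a continued fraction. a₀ = ⌊√192⌋ = 13; iterate m_{k+1} = d_k·a_k − m_k, d_{k+1} = (192 − m_{k+1}²)/d_k, a_{k+1} = ⌊(a₀ + m_{k+1})/d_{k+1}⌋ (starting m₀ = 0, d₀ = 1), with convergents p_k = a_k·p_{k-1} + p_{k-2}, q_k = a_k·q_{k-1} + q_{k-2} (p₋₁ = 1, q₋₁ = 0):
  k = 0: a₀ = 13; p₀/q₀ = 13/1; p₀² − 192·q₀² = 169 − 192 = -23.
  k = 1: m = 13, d = 23, a = ⌊(13 + 13)/23⌋ = 1; p/q = (1·13 + 1)/(1·1 + 0) = 14/1; p² − 192·q² = 196 − 192 = 4.
  k = 2: m = 10, d = 4, a = ⌊(13 + 10)/4⌋ = 5; p/q = (5·14 + 13)/(5·1 + 1) = 83/6; p² − 192·q² = 6889 − 6912 = -23.
  k = 3: m = 10, d = 23, a = ⌊(13 + 10)/23⌋ = 1; p/q = (1·83 + 14)/(1·6 + 1) = 97/7; p² − 192·q² = 9409 − 9408 = 1.
  The first convergent with p² − 192·q² = 1 gives the fundamental solution (x₁, y₁) = (97, 7).
Step 2: Apply the recurrence (x_{n+1}, y_{n+1}) = (x₁x_n + 192y₁y_n, x₁y_n + y₁x_n) repeatedly.
  From (x_1, y_1) = (97, 7): x_2 = 97·97 + 192·7·7 = 18817; y_2 = 97·7 + 7·97 = 1358.
Step 3: Verify x_2² - 192·y_2² = 354079489 - 354079488 = 1 (should be 1). ✓

(x_1, y_1) = (97, 7); (x_2, y_2) = (18817, 1358).


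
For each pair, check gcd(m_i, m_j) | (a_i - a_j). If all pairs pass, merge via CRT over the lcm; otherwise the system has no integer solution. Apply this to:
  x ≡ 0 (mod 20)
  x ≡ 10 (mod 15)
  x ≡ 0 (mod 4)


Moduli 20, 15, 4 are not pairwise coprime, so CRT works modulo lcm(m_i) when all pairwise compatibility conditions hold.
Pairwise compatibility: gcd(m_i, m_j) must divide a_i - a_j for every pair.
Merge one congruence at a time:
  Start: x ≡ 0 (mod 20).
  Combine with x ≡ 10 (mod 15): gcd(20, 15) = 5; 10 - 0 = 10, which IS divisible by 5, so compatible.
    Write x = 0 + 20·t and substitute into x ≡ 10 (mod 15): 20·t ≡ 10 − 0 = 10 (mod 15).
    Divide the congruence (and modulus) by g = 5: 4·t ≡ 2 (mod 3).
    Reduce coefficients mod 3: 1·t ≡ 2 (mod 3).
    So t ≡ 2 (mod 3).
    Then x = 0 + 20·2 = 40, valid modulo lcm(20, 15) = 60: x ≡ 40 (mod 60).
  Combine with x ≡ 0 (mod 4): gcd(60, 4) = 4; 0 - 40 = -40, which IS divisible by 4, so compatible.
    Write x = 40 + 60·t and substitute into x ≡ 0 (mod 4): 60·t ≡ 0 − 40 = -40 (mod 4).
    Divide the congruence (and modulus) by g = 4: 15·t ≡ -10 (mod 1).
    Modulo 1 every t works; take t = 0.
    Then x = 40 + 60·0 = 40, valid modulo lcm(60, 4) = 60: x ≡ 40 (mod 60).
Verify: 40 mod 20 = 0, 40 mod 15 = 10, 40 mod 4 = 0.

x ≡ 40 (mod 60).


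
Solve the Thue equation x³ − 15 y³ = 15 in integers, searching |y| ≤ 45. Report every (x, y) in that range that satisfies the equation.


The equation is x³ - 15y³ = 15. For fixed y, x³ = 15·y³ + 15, so a solution requires the RHS to be a perfect cube.
Strategy: iterate y from -45 to 45, compute RHS = 15·y³ + 15, and check whether it is a (positive or negative) perfect cube.
Check small values of y:
  y = 0: RHS = 15 is not a perfect cube.
  y = 1: RHS = 30 is not a perfect cube.
  y = -1: RHS = 0 = (0)³ ⇒ x = 0 works.
  y = 2: RHS = 135 is not a perfect cube.
  y = -2: RHS = -105 is not a perfect cube.
  y = 3: RHS = 420 is not a perfect cube.
  y = -3: RHS = -390 is not a perfect cube.
Continuing the search up to |y| = 45 finds no further solutions beyond those listed.
Collected solutions: (0, -1).

Solutions (with |y| ≤ 45): (0, -1).


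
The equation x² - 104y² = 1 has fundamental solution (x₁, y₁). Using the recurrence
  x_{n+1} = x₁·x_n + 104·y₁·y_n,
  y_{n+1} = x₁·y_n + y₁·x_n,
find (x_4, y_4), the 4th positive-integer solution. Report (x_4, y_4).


Step 1: Find the fundamental solution (x₁, y₁) of x² - 104y² = 1.
  Expand √104 as a continued fraction. a₀ = ⌊√104⌋ = 10; iterate m_{k+1} = d_k·a_k − m_k, d_{k+1} = (104 − m_{k+1}²)/d_k, a_{k+1} = ⌊(a₀ + m_{k+1})/d_{k+1}⌋ (starting m₀ = 0, d₀ = 1), with convergents p_k = a_k·p_{k-1} + p_{k-2}, q_k = a_k·q_{k-1} + q_{k-2} (p₋₁ = 1, q₋₁ = 0):
  k = 0: a₀ = 10; p₀/q₀ = 10/1; p₀² − 104·q₀² = 100 − 104 = -4.
  k = 1: m = 10, d = 4, a = ⌊(10 + 10)/4⌋ = 5; p/q = (5·10 + 1)/(5·1 + 0) = 51/5; p² − 104·q² = 2601 − 2600 = 1.
  The first convergent with p² − 104·q² = 1 gives the fundamental solution (x₁, y₁) = (51, 5).
Step 2: Apply the recurrence (x_{n+1}, y_{n+1}) = (x₁x_n + 104y₁y_n, x₁y_n + y₁x_n) repeatedly.
  From (x_1, y_1) = (51, 5): x_2 = 51·51 + 104·5·5 = 5201; y_2 = 51·5 + 5·51 = 510.
  From (x_2, y_2) = (5201, 510): x_3 = 51·5201 + 104·5·510 = 530451; y_3 = 51·510 + 5·5201 = 52015.
  From (x_3, y_3) = (530451, 52015): x_4 = 51·530451 + 104·5·52015 = 54100801; y_4 = 51·52015 + 5·530451 = 5305020.
Step 3: Verify x_4² - 104·y_4² = 2926896668841601 - 2926896668841600 = 1 (should be 1). ✓

(x_1, y_1) = (51, 5); (x_4, y_4) = (54100801, 5305020).


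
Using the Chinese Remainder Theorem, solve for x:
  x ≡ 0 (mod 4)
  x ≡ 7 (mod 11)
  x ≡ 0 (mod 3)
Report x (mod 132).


Moduli 4, 11, 3 are pairwise coprime; by CRT there is a unique solution modulo M = 4 · 11 · 3 = 132.
Solve pairwise, accumulating the modulus:
  Start with x ≡ 0 (mod 4).
  Combine with x ≡ 7 (mod 11): since gcd(4, 11) = 1, we get a unique residue mod 44.
    Write x = 0 + 4·t and substitute into x ≡ 7 (mod 11): 4·t ≡ 7 − 0 = 7 (mod 11).
    The inverse of 4 mod 11 is 3 (since 4·3 = 12 = 1·11 + 1), so t ≡ 3·7 = 21 ≡ 10 (mod 11).
    Then x = 0 + 4·10 = 40, valid modulo lcm(4, 11) = 44: x ≡ 40 (mod 44).
  Combine with x ≡ 0 (mod 3): since gcd(44, 3) = 1, we get a unique residue mod 132.
    Write x = 40 + 44·t and substitute into x ≡ 0 (mod 3): 44·t ≡ 0 − 40 = -40 (mod 3).
    Reduce coefficients mod 3: 2·t ≡ 2 (mod 3).
    The inverse of 2 mod 3 is 2 (since 2·2 = 4 = 1·3 + 1), so t ≡ 2·2 = 4 ≡ 1 (mod 3).
    Then x = 40 + 44·1 = 84, valid modulo lcm(44, 3) = 132: x ≡ 84 (mod 132).
Verify: 84 mod 4 = 0 ✓, 84 mod 11 = 7 ✓, 84 mod 3 = 0 ✓.

x ≡ 84 (mod 132).


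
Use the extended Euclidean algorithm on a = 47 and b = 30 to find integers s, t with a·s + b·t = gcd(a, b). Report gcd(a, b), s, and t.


Euclidean algorithm on (47, 30) — divide until remainder is 0:
  47 = 1 · 30 + 17
  30 = 1 · 17 + 13
  17 = 1 · 13 + 4
  13 = 3 · 4 + 1
  4 = 4 · 1 + 0
gcd(47, 30) = 1.
Track Bezout coefficients alongside the remainders: start with r₀ = 47 = a·1 + b·0 (s = 1, t = 0) and r₁ = 30 = a·0 + b·1 (s = 0, t = 1); each new remainder r_{k+1} = r_{k-1} − q_k·r_k inherits s_{k+1} = s_{k-1} − q_k·s_k, t_{k+1} = t_{k-1} − q_k·t_k, so r_k = a·s_k + b·t_k at every step:
  q = 1: r = 17, s = 1 − 1·0 = 1, t = 0 − 1·1 = -1  (check: 47·1 + 30·(-1) = 17)
  q = 1: r = 13, s = 0 − 1·1 = -1, t = 1 − 1·(-1) = 2  (check: 47·(-1) + 30·2 = 13)
  q = 1: r = 4, s = 1 − 1·(-1) = 2, t = -1 − 1·2 = -3  (check: 47·2 + 30·(-3) = 4)
  q = 3: r = 1, s = -1 − 3·2 = -7, t = 2 − 3·(-3) = 11  (check: 47·(-7) + 30·11 = 1)
The row with r = 1 (the gcd) gives the Bezout coefficients s = -7, t = 11.
Result: 47 · (-7) + 30 · (11) = 1.

gcd(47, 30) = 1; s = -7, t = 11 (check: 47·(-7) + 30·11 = 1).


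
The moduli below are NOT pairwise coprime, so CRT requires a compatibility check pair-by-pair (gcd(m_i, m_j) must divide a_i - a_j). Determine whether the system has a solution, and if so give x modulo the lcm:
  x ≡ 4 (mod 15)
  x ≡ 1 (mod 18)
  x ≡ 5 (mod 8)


Moduli 15, 18, 8 are not pairwise coprime, so CRT works modulo lcm(m_i) when all pairwise compatibility conditions hold.
Pairwise compatibility: gcd(m_i, m_j) must divide a_i - a_j for every pair.
Merge one congruence at a time:
  Start: x ≡ 4 (mod 15).
  Combine with x ≡ 1 (mod 18): gcd(15, 18) = 3; 1 - 4 = -3, which IS divisible by 3, so compatible.
    Write x = 4 + 15·t and substitute into x ≡ 1 (mod 18): 15·t ≡ 1 − 4 = -3 (mod 18).
    Divide the congruence (and modulus) by g = 3: 5·t ≡ -1 (mod 6).
    Reduce coefficients mod 6: 5·t ≡ 5 (mod 6).
    The inverse of 5 mod 6 is 5 (since 5·5 = 25 = 4·6 + 1), so t ≡ 5·5 = 25 ≡ 1 (mod 6).
    Then x = 4 + 15·1 = 19, valid modulo lcm(15, 18) = 90: x ≡ 19 (mod 90).
  Combine with x ≡ 5 (mod 8): gcd(90, 8) = 2; 5 - 19 = -14, which IS divisible by 2, so compatible.
    Write x = 19 + 90·t and substitute into x ≡ 5 (mod 8): 90·t ≡ 5 − 19 = -14 (mod 8).
    Divide the congruence (and modulus) by g = 2: 45·t ≡ -7 (mod 4).
    Reduce coefficients mod 4: 1·t ≡ 1 (mod 4).
    So t ≡ 1 (mod 4).
    Then x = 19 + 90·1 = 109, valid modulo lcm(90, 8) = 360: x ≡ 109 (mod 360).
Verify: 109 mod 15 = 4, 109 mod 18 = 1, 109 mod 8 = 5.

x ≡ 109 (mod 360).


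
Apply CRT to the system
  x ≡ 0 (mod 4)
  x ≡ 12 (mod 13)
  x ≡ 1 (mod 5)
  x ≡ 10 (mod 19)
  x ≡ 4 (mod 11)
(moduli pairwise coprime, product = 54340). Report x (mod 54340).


Product of moduli M = 4 · 13 · 5 · 19 · 11 = 54340.
Merge one congruence at a time:
  Start: x ≡ 0 (mod 4).
  Combine with x ≡ 12 (mod 13); new modulus lcm = 52.
    Write x = 0 + 4·t and substitute into x ≡ 12 (mod 13): 4·t ≡ 12 − 0 = 12 (mod 13).
    The inverse of 4 mod 13 is 10 (since 4·10 = 40 = 3·13 + 1), so t ≡ 10·12 = 120 ≡ 3 (mod 13).
    Then x = 0 + 4·3 = 12, valid modulo lcm(4, 13) = 52: x ≡ 12 (mod 52).
  Combine with x ≡ 1 (mod 5); new modulus lcm = 260.
    Write x = 12 + 52·t and substitute into x ≡ 1 (mod 5): 52·t ≡ 1 − 12 = -11 (mod 5).
    Reduce coefficients mod 5: 2·t ≡ 4 (mod 5).
    The inverse of 2 mod 5 is 3 (since 2·3 = 6 = 1·5 + 1), so t ≡ 3·4 = 12 ≡ 2 (mod 5).
    Then x = 12 + 52·2 = 116, valid modulo lcm(52, 5) = 260: x ≡ 116 (mod 260).
  Combine with x ≡ 10 (mod 19); new modulus lcm = 4940.
    Write x = 116 + 260·t and substitute into x ≡ 10 (mod 19): 260·t ≡ 10 − 116 = -106 (mod 19).
    Reduce coefficients mod 19: 13·t ≡ 8 (mod 19).
    The inverse of 13 mod 19 is 3 (since 13·3 = 39 = 2·19 + 1), so t ≡ 3·8 = 24 ≡ 5 (mod 19).
    Then x = 116 + 260·5 = 1416, valid modulo lcm(260, 19) = 4940: x ≡ 1416 (mod 4940).
  Combine with x ≡ 4 (mod 11); new modulus lcm = 54340.
    Write x = 1416 + 4940·t and substitute into x ≡ 4 (mod 11): 4940·t ≡ 4 − 1416 = -1412 (mod 11).
    Reduce coefficients mod 11: 1·t ≡ 7 (mod 11).
    So t ≡ 7 (mod 11).
    Then x = 1416 + 4940·7 = 35996, valid modulo lcm(4940, 11) = 54340: x ≡ 35996 (mod 54340).
Verify against each original: 35996 mod 4 = 0, 35996 mod 13 = 12, 35996 mod 5 = 1, 35996 mod 19 = 10, 35996 mod 11 = 4.

x ≡ 35996 (mod 54340).


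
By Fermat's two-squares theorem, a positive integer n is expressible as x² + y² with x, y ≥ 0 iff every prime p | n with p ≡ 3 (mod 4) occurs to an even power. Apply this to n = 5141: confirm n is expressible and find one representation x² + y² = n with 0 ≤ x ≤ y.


Step 1: Factor n = 5141 = 53 · 97.
Step 2: Check the mod-4 condition on each prime factor: 53 ≡ 1 (mod 4), exponent 1; 97 ≡ 1 (mod 4), exponent 1.
All primes ≡ 3 (mod 4) appear to even exponent (or don't appear), so by the two-squares theorem n IS expressible as a sum of two squares.
Step 3: Build a representation. Here n = 53 · 97 is a product of primes ≡ 1 (mod 4). Each prime p ≡ 1 (mod 4) is itself a sum of two squares; find a² by testing p − a² for a perfect square:
  53: 53 − 1² = 52, 53 − 2² = 49 = 7² ⇒ 53 = 2² + 7².
  97: 97 − 1² = 96, 97 − 2² = 93, 97 − 3² = 88, 97 − 4² = 81 = 9² ⇒ 97 = 4² + 9².
  Combine using the Brahmagupta–Fibonacci identity (a² + b²)(c² + d²) = (ac − bd)² + (ad + bc)² = (ac + bd)² + (ad − bc)²:
  53 · 97 = 5141: from (2² + 7²)(4² + 9²), take (2·4 − 7·9, 2·9 + 7·4) = (8 − 63, 18 + 28) = (-55, 46); dropping signs (only squares matter) gives (55, 46); check 55² + 46² = 3025 + 2116 = 5141 ✓.
Step 4: Order so x ≤ y and verify: 46² + 55² = 2116 + 3025 = 5141 = n. ✓

n = 5141 = 46² + 55² (one valid representation with x ≤ y).


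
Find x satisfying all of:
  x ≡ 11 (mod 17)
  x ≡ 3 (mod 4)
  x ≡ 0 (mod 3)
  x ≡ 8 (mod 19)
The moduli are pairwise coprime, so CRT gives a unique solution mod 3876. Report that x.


Product of moduli M = 17 · 4 · 3 · 19 = 3876.
Merge one congruence at a time:
  Start: x ≡ 11 (mod 17).
  Combine with x ≡ 3 (mod 4); new modulus lcm = 68.
    Write x = 11 + 17·t and substitute into x ≡ 3 (mod 4): 17·t ≡ 3 − 11 = -8 (mod 4).
    Reduce coefficients mod 4: 1·t ≡ 0 (mod 4).
    So t ≡ 0 (mod 4).
    Then x = 11 + 17·0 = 11, valid modulo lcm(17, 4) = 68: x ≡ 11 (mod 68).
  Combine with x ≡ 0 (mod 3); new modulus lcm = 204.
    Write x = 11 + 68·t and substitute into x ≡ 0 (mod 3): 68·t ≡ 0 − 11 = -11 (mod 3).
    Reduce coefficients mod 3: 2·t ≡ 1 (mod 3).
    The inverse of 2 mod 3 is 2 (since 2·2 = 4 = 1·3 + 1), so t ≡ 2·1 = 2 ≡ 2 (mod 3).
    Then x = 11 + 68·2 = 147, valid modulo lcm(68, 3) = 204: x ≡ 147 (mod 204).
  Combine with x ≡ 8 (mod 19); new modulus lcm = 3876.
    Write x = 147 + 204·t and substitute into x ≡ 8 (mod 19): 204·t ≡ 8 − 147 = -139 (mod 19).
    Reduce coefficients mod 19: 14·t ≡ 13 (mod 19).
    The inverse of 14 mod 19 is 15 (since 14·15 = 210 = 11·19 + 1), so t ≡ 15·13 = 195 ≡ 5 (mod 19).
    Then x = 147 + 204·5 = 1167, valid modulo lcm(204, 19) = 3876: x ≡ 1167 (mod 3876).
Verify against each original: 1167 mod 17 = 11, 1167 mod 4 = 3, 1167 mod 3 = 0, 1167 mod 19 = 8.

x ≡ 1167 (mod 3876).


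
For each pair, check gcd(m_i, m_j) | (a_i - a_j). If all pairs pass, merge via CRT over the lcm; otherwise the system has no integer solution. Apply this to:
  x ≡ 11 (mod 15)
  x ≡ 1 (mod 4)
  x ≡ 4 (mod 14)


Moduli 15, 4, 14 are not pairwise coprime, so CRT works modulo lcm(m_i) when all pairwise compatibility conditions hold.
Pairwise compatibility: gcd(m_i, m_j) must divide a_i - a_j for every pair.
Merge one congruence at a time:
  Start: x ≡ 11 (mod 15).
  Combine with x ≡ 1 (mod 4): gcd(15, 4) = 1; 1 - 11 = -10, which IS divisible by 1, so compatible.
    Write x = 11 + 15·t and substitute into x ≡ 1 (mod 4): 15·t ≡ 1 − 11 = -10 (mod 4).
    Reduce coefficients mod 4: 3·t ≡ 2 (mod 4).
    The inverse of 3 mod 4 is 3 (since 3·3 = 9 = 2·4 + 1), so t ≡ 3·2 = 6 ≡ 2 (mod 4).
    Then x = 11 + 15·2 = 41, valid modulo lcm(15, 4) = 60: x ≡ 41 (mod 60).
  Combine with x ≡ 4 (mod 14): gcd(60, 14) = 2, and 4 - 41 = -37 is NOT divisible by 2.
    ⇒ system is inconsistent (no integer solution).

No solution (the system is inconsistent).


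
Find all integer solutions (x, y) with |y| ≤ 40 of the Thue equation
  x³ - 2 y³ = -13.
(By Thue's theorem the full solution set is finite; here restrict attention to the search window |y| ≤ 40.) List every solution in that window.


The equation is x³ - 2y³ = -13. For fixed y, x³ = 2·y³ − 13, so a solution requires the RHS to be a perfect cube.
Strategy: iterate y from -40 to 40, compute RHS = 2·y³ − 13, and check whether it is a (positive or negative) perfect cube.
Check small values of y:
  y = 0: RHS = -13 is not a perfect cube.
  y = 1: RHS = -11 is not a perfect cube.
  y = -1: RHS = -15 is not a perfect cube.
  y = 2: RHS = 3 is not a perfect cube.
  y = -2: RHS = -29 is not a perfect cube.
  y = 3: RHS = 41 is not a perfect cube.
  y = -3: RHS = -67 is not a perfect cube.
Continuing the search up to |y| = 40 finds no solutions either.
No (x, y) in the scanned range satisfies the equation.

No integer solutions with |y| ≤ 40.


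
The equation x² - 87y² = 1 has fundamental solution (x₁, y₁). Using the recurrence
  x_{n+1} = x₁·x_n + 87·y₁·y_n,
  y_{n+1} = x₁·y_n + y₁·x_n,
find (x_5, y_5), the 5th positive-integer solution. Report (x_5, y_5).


Step 1: Find the fundamental solution (x₁, y₁) of x² - 87y² = 1.
  Expand √87 as a continued fraction. a₀ = ⌊√87⌋ = 9; iterate m_{k+1} = d_k·a_k − m_k, d_{k+1} = (87 − m_{k+1}²)/d_k, a_{k+1} = ⌊(a₀ + m_{k+1})/d_{k+1}⌋ (starting m₀ = 0, d₀ = 1), with convergents p_k = a_k·p_{k-1} + p_{k-2}, q_k = a_k·q_{k-1} + q_{k-2} (p₋₁ = 1, q₋₁ = 0):
  k = 0: a₀ = 9; p₀/q₀ = 9/1; p₀² − 87·q₀² = 81 − 87 = -6.
  k = 1: m = 9, d = 6, a = ⌊(9 + 9)/6⌋ = 3; p/q = (3·9 + 1)/(3·1 + 0) = 28/3; p² − 87·q² = 784 − 783 = 1.
  The first convergent with p² − 87·q² = 1 gives the fundamental solution (x₁, y₁) = (28, 3).
Step 2: Apply the recurrence (x_{n+1}, y_{n+1}) = (x₁x_n + 87y₁y_n, x₁y_n + y₁x_n) repeatedly.
  From (x_1, y_1) = (28, 3): x_2 = 28·28 + 87·3·3 = 1567; y_2 = 28·3 + 3·28 = 168.
  From (x_2, y_2) = (1567, 168): x_3 = 28·1567 + 87·3·168 = 87724; y_3 = 28·168 + 3·1567 = 9405.
  From (x_3, y_3) = (87724, 9405): x_4 = 28·87724 + 87·3·9405 = 4910977; y_4 = 28·9405 + 3·87724 = 526512.
  From (x_4, y_4) = (4910977, 526512): x_5 = 28·4910977 + 87·3·526512 = 274926988; y_5 = 28·526512 + 3·4910977 = 29475267.
Step 3: Verify x_5² - 87·y_5² = 75584848730752144 - 75584848730752143 = 1 (should be 1). ✓

(x_1, y_1) = (28, 3); (x_5, y_5) = (274926988, 29475267).


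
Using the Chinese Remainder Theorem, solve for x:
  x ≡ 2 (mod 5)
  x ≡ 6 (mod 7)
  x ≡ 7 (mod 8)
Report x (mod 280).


Moduli 5, 7, 8 are pairwise coprime; by CRT there is a unique solution modulo M = 5 · 7 · 8 = 280.
Solve pairwise, accumulating the modulus:
  Start with x ≡ 2 (mod 5).
  Combine with x ≡ 6 (mod 7): since gcd(5, 7) = 1, we get a unique residue mod 35.
    Write x = 2 + 5·t and substitute into x ≡ 6 (mod 7): 5·t ≡ 6 − 2 = 4 (mod 7).
    The inverse of 5 mod 7 is 3 (since 5·3 = 15 = 2·7 + 1), so t ≡ 3·4 = 12 ≡ 5 (mod 7).
    Then x = 2 + 5·5 = 27, valid modulo lcm(5, 7) = 35: x ≡ 27 (mod 35).
  Combine with x ≡ 7 (mod 8): since gcd(35, 8) = 1, we get a unique residue mod 280.
    Write x = 27 + 35·t and substitute into x ≡ 7 (mod 8): 35·t ≡ 7 − 27 = -20 (mod 8).
    Reduce coefficients mod 8: 3·t ≡ 4 (mod 8).
    The inverse of 3 mod 8 is 3 (since 3·3 = 9 = 1·8 + 1), so t ≡ 3·4 = 12 ≡ 4 (mod 8).
    Then x = 27 + 35·4 = 167, valid modulo lcm(35, 8) = 280: x ≡ 167 (mod 280).
Verify: 167 mod 5 = 2 ✓, 167 mod 7 = 6 ✓, 167 mod 8 = 7 ✓.

x ≡ 167 (mod 280).


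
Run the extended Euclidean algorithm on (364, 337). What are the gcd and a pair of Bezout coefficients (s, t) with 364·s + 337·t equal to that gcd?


Euclidean algorithm on (364, 337) — divide until remainder is 0:
  364 = 1 · 337 + 27
  337 = 12 · 27 + 13
  27 = 2 · 13 + 1
  13 = 13 · 1 + 0
gcd(364, 337) = 1.
Track Bezout coefficients alongside the remainders: start with r₀ = 364 = a·1 + b·0 (s = 1, t = 0) and r₁ = 337 = a·0 + b·1 (s = 0, t = 1); each new remainder r_{k+1} = r_{k-1} − q_k·r_k inherits s_{k+1} = s_{k-1} − q_k·s_k, t_{k+1} = t_{k-1} − q_k·t_k, so r_k = a·s_k + b·t_k at every step:
  q = 1: r = 27, s = 1 − 1·0 = 1, t = 0 − 1·1 = -1  (check: 364·1 + 337·(-1) = 27)
  q = 12: r = 13, s = 0 − 12·1 = -12, t = 1 − 12·(-1) = 13  (check: 364·(-12) + 337·13 = 13)
  q = 2: r = 1, s = 1 − 2·(-12) = 25, t = -1 − 2·13 = -27  (check: 364·25 + 337·(-27) = 1)
The row with r = 1 (the gcd) gives the Bezout coefficients s = 25, t = -27.
Result: 364 · (25) + 337 · (-27) = 1.

gcd(364, 337) = 1; s = 25, t = -27 (check: 364·25 + 337·(-27) = 1).


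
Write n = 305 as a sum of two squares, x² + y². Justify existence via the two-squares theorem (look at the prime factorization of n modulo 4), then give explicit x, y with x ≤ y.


Step 1: Factor n = 305 = 5 · 61.
Step 2: Check the mod-4 condition on each prime factor: 5 ≡ 1 (mod 4), exponent 1; 61 ≡ 1 (mod 4), exponent 1.
All primes ≡ 3 (mod 4) appear to even exponent (or don't appear), so by the two-squares theorem n IS expressible as a sum of two squares.
Step 3: Build a representation. Here n = 5 · 61 is a product of primes ≡ 1 (mod 4). Each prime p ≡ 1 (mod 4) is itself a sum of two squares; find a² by testing p − a² for a perfect square:
  5: 5 − 1² = 4 = 2² ⇒ 5 = 1² + 2².
  61: 61 − 1² = 60, 61 − 2² = 57, 61 − 3² = 52, 61 − 4² = 45, 61 − 5² = 36 = 6² ⇒ 61 = 5² + 6².
  Combine using the Brahmagupta–Fibonacci identity (a² + b²)(c² + d²) = (ac − bd)² + (ad + bc)² = (ac + bd)² + (ad − bc)²:
  5 · 61 = 305: from (1² + 2²)(5² + 6²), take (1·5 − 2·6, 1·6 + 2·5) = (5 − 12, 6 + 10) = (-7, 16); dropping signs (only squares matter) gives (7, 16); check 7² + 16² = 49 + 256 = 305 ✓.
Step 4: Order so x ≤ y and verify: 7² + 16² = 49 + 256 = 305 = n. ✓

n = 305 = 7² + 16² (one valid representation with x ≤ y).


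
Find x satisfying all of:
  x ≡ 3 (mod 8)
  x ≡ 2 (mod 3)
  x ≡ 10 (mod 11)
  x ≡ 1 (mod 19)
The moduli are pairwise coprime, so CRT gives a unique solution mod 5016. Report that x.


Product of moduli M = 8 · 3 · 11 · 19 = 5016.
Merge one congruence at a time:
  Start: x ≡ 3 (mod 8).
  Combine with x ≡ 2 (mod 3); new modulus lcm = 24.
    Write x = 3 + 8·t and substitute into x ≡ 2 (mod 3): 8·t ≡ 2 − 3 = -1 (mod 3).
    Reduce coefficients mod 3: 2·t ≡ 2 (mod 3).
    The inverse of 2 mod 3 is 2 (since 2·2 = 4 = 1·3 + 1), so t ≡ 2·2 = 4 ≡ 1 (mod 3).
    Then x = 3 + 8·1 = 11, valid modulo lcm(8, 3) = 24: x ≡ 11 (mod 24).
  Combine with x ≡ 10 (mod 11); new modulus lcm = 264.
    Write x = 11 + 24·t and substitute into x ≡ 10 (mod 11): 24·t ≡ 10 − 11 = -1 (mod 11).
    Reduce coefficients mod 11: 2·t ≡ 10 (mod 11).
    The inverse of 2 mod 11 is 6 (since 2·6 = 12 = 1·11 + 1), so t ≡ 6·10 = 60 ≡ 5 (mod 11).
    Then x = 11 + 24·5 = 131, valid modulo lcm(24, 11) = 264: x ≡ 131 (mod 264).
  Combine with x ≡ 1 (mod 19); new modulus lcm = 5016.
    Write x = 131 + 264·t and substitute into x ≡ 1 (mod 19): 264·t ≡ 1 − 131 = -130 (mod 19).
    Reduce coefficients mod 19: 17·t ≡ 3 (mod 19).
    The inverse of 17 mod 19 is 9 (since 17·9 = 153 = 8·19 + 1), so t ≡ 9·3 = 27 ≡ 8 (mod 19).
    Then x = 131 + 264·8 = 2243, valid modulo lcm(264, 19) = 5016: x ≡ 2243 (mod 5016).
Verify against each original: 2243 mod 8 = 3, 2243 mod 3 = 2, 2243 mod 11 = 10, 2243 mod 19 = 1.

x ≡ 2243 (mod 5016).
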